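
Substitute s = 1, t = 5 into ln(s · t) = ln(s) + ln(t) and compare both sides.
LHS = ln(1 · 5) = ln(5) ≈ 1.609
RHS = ln(1) + ln(5) = ln(5) ≈ 1.609

LHS = RHS: the two sides agree.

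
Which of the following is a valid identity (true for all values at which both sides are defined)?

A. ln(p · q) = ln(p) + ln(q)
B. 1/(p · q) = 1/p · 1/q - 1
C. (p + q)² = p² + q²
A

A: holds — e.g. at (4, 4), both sides equal ln(16) ≈ 2.773.
B: fails at (2, 7) — LHS = 1/14, RHS = -13/14.
C: fails at (2, 5) — LHS = 49, RHS = 29.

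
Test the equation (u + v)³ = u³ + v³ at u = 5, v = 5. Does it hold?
Substituting u = 5, v = 5:

LHS = (5 + 5)³ = 1000
RHS = 5³ + 5³ = 250

LHS ≠ RHS, so the equation does not hold at this point.

Answer: Fails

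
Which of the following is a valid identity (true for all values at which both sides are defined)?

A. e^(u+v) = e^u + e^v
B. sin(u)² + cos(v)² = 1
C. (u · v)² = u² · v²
C

A: fails at (1, 5) — LHS = e^6 ≈ 403.4, RHS = e + e^5 ≈ 151.1.
B: fails at (2, 3) — LHS = sin(2)² + cos(3)² ≈ 1.807, RHS = 1.
C: holds — e.g. at (1, 2), both sides equal 4.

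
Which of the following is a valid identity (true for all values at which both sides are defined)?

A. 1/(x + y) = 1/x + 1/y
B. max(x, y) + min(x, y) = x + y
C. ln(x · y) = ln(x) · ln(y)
B

A: fails at (2, 7) — LHS = 1/9, RHS = 9/14.
B: holds — e.g. at (1, 5), both sides equal 6.
C: fails at (4, 4) — LHS = ln(16) ≈ 2.773, RHS = ln(4)² ≈ 1.922.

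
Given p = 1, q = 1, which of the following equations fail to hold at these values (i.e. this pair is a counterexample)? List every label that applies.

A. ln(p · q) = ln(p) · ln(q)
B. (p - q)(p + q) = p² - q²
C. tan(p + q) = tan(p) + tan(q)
Evaluating each claim at the given values:
A. LHS = 0, RHS = 0 → holds here (LHS = RHS)
B. LHS = 0, RHS = 0 → holds here (LHS = RHS)
C. LHS = tan(2) ≈ -2.185, RHS = 2·tan(1) ≈ 3.115 → fails here (LHS ≠ RHS)

Answer: C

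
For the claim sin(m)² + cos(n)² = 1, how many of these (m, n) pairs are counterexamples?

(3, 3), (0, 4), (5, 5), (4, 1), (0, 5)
3

Testing each pair:
(3, 3): LHS = sin(3)² + cos(3)² = 1, RHS = 1 → satisfies claim
(0, 4): LHS = cos(4)² ≈ 0.4272, RHS = 1 → counterexample
(5, 5): LHS = cos(5)² + sin(5)² = 1, RHS = 1 → satisfies claim
(4, 1): LHS = cos(1)² + sin(4)² ≈ 0.8647, RHS = 1 → counterexample
(0, 5): LHS = cos(5)² ≈ 0.08046, RHS = 1 → counterexample

That makes 3 counterexamples.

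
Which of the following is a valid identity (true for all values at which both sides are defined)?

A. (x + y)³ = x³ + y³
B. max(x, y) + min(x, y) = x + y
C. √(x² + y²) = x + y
A: fails at (6, 7) — LHS = 2197, RHS = 559.
B: holds — e.g. at (2, 7), both sides equal 9.
C: fails at (1, 2) — LHS = √(5) ≈ 2.236, RHS = 3.

Answer: B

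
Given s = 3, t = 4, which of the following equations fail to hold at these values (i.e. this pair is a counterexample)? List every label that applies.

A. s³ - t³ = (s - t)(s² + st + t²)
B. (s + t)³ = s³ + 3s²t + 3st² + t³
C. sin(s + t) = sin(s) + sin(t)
C

Evaluating each claim at the given values:
A. LHS = -37, RHS = -37 → holds here (LHS = RHS)
B. LHS = 343, RHS = 343 → holds here (LHS = RHS)
C. LHS = sin(7) ≈ 0.657, RHS = sin(4) + sin(3) ≈ -0.6157 → fails here (LHS ≠ RHS)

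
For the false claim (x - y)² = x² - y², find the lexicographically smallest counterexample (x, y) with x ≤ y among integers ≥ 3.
At (3, 3): both sides equal 0, so it holds there.

Substituting (3, 4) into the claim:
LHS = (3 - 4)² = 1
RHS = 3² - 4² = -7

Since LHS ≠ RHS, this pair disproves the claim, and no lexicographically smaller pair (x ≤ y, integers ≥ 3) does.

For instance (4, 9) is also a counterexample (LHS = 25, RHS = -65), but it's lexicographically larger.

Answer: (x, y) = (3, 4)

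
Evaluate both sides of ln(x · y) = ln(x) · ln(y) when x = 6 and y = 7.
LHS = ln(6 · 7) = ln(42) ≈ 3.738
RHS = ln(6) · ln(7) ≈ 3.487

LHS ≠ RHS (they differ by about 0.2511), so the equation does not hold here.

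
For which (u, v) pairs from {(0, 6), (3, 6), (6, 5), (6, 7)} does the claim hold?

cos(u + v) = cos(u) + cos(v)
None

Testing each pair:
(0, 6): LHS = cos(6) ≈ 0.9602, RHS = cos(6) + 1 ≈ 1.96 → fails
(3, 6): LHS = cos(9) ≈ -0.9111, RHS = cos(3) + cos(6) ≈ -0.02982 → fails
(6, 5): LHS = cos(11) ≈ 0.004426, RHS = cos(5) + cos(6) ≈ 1.244 → fails
(6, 7): LHS = cos(13) ≈ 0.9074, RHS = cos(7) + cos(6) ≈ 1.714 → fails

No pair satisfies the claim.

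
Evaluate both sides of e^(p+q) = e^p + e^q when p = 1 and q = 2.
LHS = e^(1+2) = e^3 ≈ 20.09
RHS = e^1 + e^2 = e + e^2 ≈ 10.11

LHS ≠ RHS (they differ by about 9.978), so the equation does not hold here.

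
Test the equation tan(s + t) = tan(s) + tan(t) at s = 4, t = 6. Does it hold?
Substituting s = 4, t = 6:

LHS = tan(4 + 6) = tan(10) ≈ 0.6484
RHS = tan(4) + tan(6) ≈ 0.8668

LHS ≠ RHS, so the equation does not hold at this point.

Answer: Fails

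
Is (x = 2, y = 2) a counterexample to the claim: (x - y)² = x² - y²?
No

Substituting x = 2, y = 2:
LHS = (2 - 2)² = 0
RHS = 2² - 2² = 0

The sides agree, so this pair does not disprove the claim.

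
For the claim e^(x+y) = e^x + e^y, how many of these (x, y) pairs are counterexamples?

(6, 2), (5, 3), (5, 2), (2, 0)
Testing each pair:
(6, 2): LHS = e^8 ≈ 2981, RHS = e^2 + e^6 ≈ 410.8 → counterexample
(5, 3): LHS = e^8 ≈ 2981, RHS = e^3 + e^5 ≈ 168.5 → counterexample
(5, 2): LHS = e^7 ≈ 1097, RHS = e^2 + e^5 ≈ 155.8 → counterexample
(2, 0): LHS = e^2 ≈ 7.389, RHS = 1 + e^2 ≈ 8.389 → counterexample

That makes 4 counterexamples.

Answer: 4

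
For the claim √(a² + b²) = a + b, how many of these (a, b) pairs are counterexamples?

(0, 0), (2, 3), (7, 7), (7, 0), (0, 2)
2

Testing each pair:
(0, 0): LHS = 0, RHS = 0 → satisfies claim
(2, 3): LHS = √(13) ≈ 3.606, RHS = 5 → counterexample
(7, 7): LHS = 7·√(2) ≈ 9.899, RHS = 14 → counterexample
(7, 0): LHS = 7, RHS = 7 → satisfies claim
(0, 2): LHS = 2, RHS = 2 → satisfies claim

That makes 2 counterexamples.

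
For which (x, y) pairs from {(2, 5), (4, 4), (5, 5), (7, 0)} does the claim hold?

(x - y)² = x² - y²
Testing each pair:
(2, 5): LHS = 9, RHS = -21 → fails
(4, 4): LHS = 0, RHS = 0 → holds
(5, 5): LHS = 0, RHS = 0 → holds
(7, 0): LHS = 49, RHS = 49 → holds

3 of 4 pairs satisfy the claim.

Answer: (4, 4), (5, 5), (7, 0)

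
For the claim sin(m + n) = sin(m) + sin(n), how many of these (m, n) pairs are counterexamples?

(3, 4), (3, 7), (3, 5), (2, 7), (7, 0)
4

Testing each pair:
(3, 4): LHS = sin(7) ≈ 0.657, RHS = sin(4) + sin(3) ≈ -0.6157 → counterexample
(3, 7): LHS = sin(10) ≈ -0.544, RHS = sin(3) + sin(7) ≈ 0.7981 → counterexample
(3, 5): LHS = sin(8) ≈ 0.9894, RHS = sin(5) + sin(3) ≈ -0.8178 → counterexample
(2, 7): LHS = sin(9) ≈ 0.4121, RHS = sin(7) + sin(2) ≈ 1.566 → counterexample
(7, 0): LHS = sin(7) ≈ 0.657, RHS = sin(7) ≈ 0.657 → satisfies claim

That makes 4 counterexamples.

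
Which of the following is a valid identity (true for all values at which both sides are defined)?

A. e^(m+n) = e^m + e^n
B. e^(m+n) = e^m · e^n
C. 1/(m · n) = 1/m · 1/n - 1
A: fails at (6, 7) — LHS = e^13 ≈ 442413.4, RHS = e^6 + e^7 ≈ 1500.
B: holds — e.g. at (1, 4), both sides equal e^5 ≈ 148.4.
C: fails at (1, 2) — LHS = 1/2, RHS = -1/2.

Answer: B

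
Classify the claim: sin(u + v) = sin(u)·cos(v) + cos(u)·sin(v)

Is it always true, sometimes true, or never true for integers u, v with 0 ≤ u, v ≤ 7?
Always true

The identity holds for every pair in the range. For instance at (u, v) = (5, 3): both sides equal sin(8) ≈ 0.9894.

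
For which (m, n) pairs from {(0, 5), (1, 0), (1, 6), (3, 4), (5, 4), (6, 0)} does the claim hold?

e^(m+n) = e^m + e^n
Testing each pair:
(0, 5): LHS = e^5 ≈ 148.4, RHS = 1 + e^5 ≈ 149.4 → fails
(1, 0): LHS = e ≈ 2.718, RHS = 1 + e ≈ 3.718 → fails
(1, 6): LHS = e^7 ≈ 1097, RHS = e + e^6 ≈ 406.1 → fails
(3, 4): LHS = e^7 ≈ 1097, RHS = e^3 + e^4 ≈ 74.68 → fails
(5, 4): LHS = e^9 ≈ 8103, RHS = e^4 + e^5 ≈ 203 → fails
(6, 0): LHS = e^6 ≈ 403.4, RHS = 1 + e^6 ≈ 404.4 → fails

No pair satisfies the claim.

Answer: None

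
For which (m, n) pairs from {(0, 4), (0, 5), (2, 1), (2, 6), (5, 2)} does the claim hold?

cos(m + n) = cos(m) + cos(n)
Testing each pair:
(0, 4): LHS = cos(4) ≈ -0.6536, RHS = cos(4) + 1 ≈ 0.3464 → fails
(0, 5): LHS = cos(5) ≈ 0.2837, RHS = cos(5) + 1 ≈ 1.284 → fails
(2, 1): LHS = cos(3) ≈ -0.99, RHS = cos(2) + cos(1) ≈ 0.1242 → fails
(2, 6): LHS = cos(8) ≈ -0.1455, RHS = cos(2) + cos(6) ≈ 0.544 → fails
(5, 2): LHS = cos(7) ≈ 0.7539, RHS = cos(2) + cos(5) ≈ -0.1325 → fails

No pair satisfies the claim.

Answer: None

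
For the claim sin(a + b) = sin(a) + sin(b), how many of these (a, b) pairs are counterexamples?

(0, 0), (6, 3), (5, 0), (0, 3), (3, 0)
1

Testing each pair:
(0, 0): LHS = 0, RHS = 0 → satisfies claim
(6, 3): LHS = sin(9) ≈ 0.4121, RHS = sin(6) + sin(3) ≈ -0.1383 → counterexample
(5, 0): LHS = sin(5) ≈ -0.9589, RHS = sin(5) ≈ -0.9589 → satisfies claim
(0, 3): LHS = sin(3) ≈ 0.1411, RHS = sin(3) ≈ 0.1411 → satisfies claim
(3, 0): LHS = sin(3) ≈ 0.1411, RHS = sin(3) ≈ 0.1411 → satisfies claim

That makes 1 counterexample.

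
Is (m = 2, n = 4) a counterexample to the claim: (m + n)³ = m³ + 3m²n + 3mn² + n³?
Substituting m = 2, n = 4:
LHS = (2 + 4)³ = 216
RHS = 2³ + 3·2²·4 + 3·2·4² + 4³ = 216

The sides agree, so this pair does not disprove the claim.

Answer: No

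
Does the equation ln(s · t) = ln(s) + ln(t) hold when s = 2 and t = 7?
Holds

Substituting s = 2, t = 7:

LHS = ln(2 · 7) = ln(14) ≈ 2.639
RHS = ln(2) + ln(7) ≈ 2.639

LHS = RHS, so the equation holds at this point.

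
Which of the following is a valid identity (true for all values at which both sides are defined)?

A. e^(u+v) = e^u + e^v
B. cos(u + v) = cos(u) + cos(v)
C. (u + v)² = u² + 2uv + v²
C

A: fails at (0, 1) — LHS = e ≈ 2.718, RHS = 1 + e ≈ 3.718.
B: fails at (2, 4) — LHS = cos(6) ≈ 0.9602, RHS = cos(4) + cos(2) ≈ -1.07.
C: holds — e.g. at (3, 4), both sides equal 49.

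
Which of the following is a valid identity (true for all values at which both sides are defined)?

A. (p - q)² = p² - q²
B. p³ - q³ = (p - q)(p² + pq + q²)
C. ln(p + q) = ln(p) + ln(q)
B

A: fails at (3, 4) — LHS = 1, RHS = -7.
B: holds — e.g. at (4, 6), both sides equal -152.
C: fails at (1, 1) — LHS = ln(2) ≈ 0.6931, RHS = 0.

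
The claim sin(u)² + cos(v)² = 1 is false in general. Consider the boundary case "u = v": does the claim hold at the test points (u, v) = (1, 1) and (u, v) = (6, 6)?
At (1, 1): LHS = cos(1)² + sin(1)² = 1, RHS = 1 → equal
At (6, 6): LHS = sin(6)² + cos(6)² = 1, RHS = 1 → equal

So the claim does hold at both of these boundary points, even though it is not an identity.

Answer: Yes, holds at both test points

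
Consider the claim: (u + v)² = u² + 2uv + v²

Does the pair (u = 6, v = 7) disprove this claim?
No

Substituting u = 6, v = 7:
LHS = (6 + 7)² = 169
RHS = 6² + 2·6·7 + 7² = 169

The sides agree, so this pair does not disprove the claim.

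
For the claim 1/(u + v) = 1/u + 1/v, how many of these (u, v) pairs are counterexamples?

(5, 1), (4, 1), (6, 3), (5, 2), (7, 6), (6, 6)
6

Testing each pair:
(5, 1): LHS = 1/6, RHS = 6/5 → counterexample
(4, 1): LHS = 1/5, RHS = 5/4 → counterexample
(6, 3): LHS = 1/9, RHS = 1/2 → counterexample
(5, 2): LHS = 1/7, RHS = 7/10 → counterexample
(7, 6): LHS = 1/13, RHS = 13/42 → counterexample
(6, 6): LHS = 1/12, RHS = 1/3 → counterexample

That makes 6 counterexamples.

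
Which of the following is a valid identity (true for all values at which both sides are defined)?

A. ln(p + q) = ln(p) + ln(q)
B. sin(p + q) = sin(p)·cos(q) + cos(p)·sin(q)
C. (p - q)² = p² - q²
A: fails at (5, 5) — LHS = ln(10) ≈ 2.303, RHS = 2·ln(5) ≈ 3.219.
B: holds — e.g. at (2, 7), both sides equal sin(9) ≈ 0.4121.
C: fails at (0, 1) — LHS = 1, RHS = -1.

Answer: B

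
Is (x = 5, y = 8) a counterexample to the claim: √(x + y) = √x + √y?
Yes

Substituting x = 5, y = 8:
LHS = √(5 + 8) = √(13) ≈ 3.606
RHS = √5 + √8 = √(5) + 2·√(2) ≈ 5.064

Since LHS ≠ RHS, this pair disproves the claim.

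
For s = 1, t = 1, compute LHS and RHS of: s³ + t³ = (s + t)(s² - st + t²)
LHS = 1³ + 1³ = 2
RHS = (1 + 1)(1² - 1·1 + 1²) = 2

LHS = RHS: the two sides agree.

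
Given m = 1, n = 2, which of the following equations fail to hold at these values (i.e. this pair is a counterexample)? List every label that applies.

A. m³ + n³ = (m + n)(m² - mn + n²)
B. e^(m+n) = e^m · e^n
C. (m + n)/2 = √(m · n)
C

Evaluating each claim at the given values:
A. LHS = 9, RHS = 9 → holds here (LHS = RHS)
B. LHS = e^3 ≈ 20.09, RHS = e^3 ≈ 20.09 → holds here (LHS = RHS)
C. LHS = 3/2, RHS = √(2) ≈ 1.414 → fails here (LHS ≠ RHS)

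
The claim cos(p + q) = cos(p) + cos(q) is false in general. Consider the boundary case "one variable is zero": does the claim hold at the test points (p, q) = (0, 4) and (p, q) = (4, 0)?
No, fails at both test points

At (0, 4): LHS = cos(4) ≈ -0.6536 ≠ RHS = cos(4) + 1 ≈ 0.3464
At (4, 0): LHS = cos(4) ≈ -0.6536 ≠ RHS = cos(4) + 1 ≈ 0.3464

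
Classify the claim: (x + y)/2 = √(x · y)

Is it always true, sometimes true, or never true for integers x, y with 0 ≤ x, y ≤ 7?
Sometimes true

It holds at (x, y) = (4, 4) (both sides equal 4), but fails at (x, y) = (3, 2) (LHS = 5/2, RHS = √(6) ≈ 2.449).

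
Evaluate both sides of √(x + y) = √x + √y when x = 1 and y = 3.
LHS = √(1 + 3) = 2
RHS = √1 + √3 = 1 + √(3) ≈ 2.732

LHS ≠ RHS (they differ by about 0.7321), so the equation does not hold here.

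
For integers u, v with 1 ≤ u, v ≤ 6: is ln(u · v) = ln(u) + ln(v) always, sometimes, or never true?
The identity holds for every pair in the range. For instance at (u, v) = (4, 3): both sides equal ln(12) ≈ 2.485.

Answer: Always true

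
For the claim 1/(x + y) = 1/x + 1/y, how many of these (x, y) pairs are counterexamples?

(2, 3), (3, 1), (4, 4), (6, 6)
4

Testing each pair:
(2, 3): LHS = 1/5, RHS = 5/6 → counterexample
(3, 1): LHS = 1/4, RHS = 4/3 → counterexample
(4, 4): LHS = 1/8, RHS = 1/2 → counterexample
(6, 6): LHS = 1/12, RHS = 1/3 → counterexample

That makes 4 counterexamples.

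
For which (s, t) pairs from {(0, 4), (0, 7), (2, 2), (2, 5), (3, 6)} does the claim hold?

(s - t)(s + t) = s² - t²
Testing each pair:
(0, 4): LHS = -16, RHS = -16 → holds
(0, 7): LHS = -49, RHS = -49 → holds
(2, 2): LHS = 0, RHS = 0 → holds
(2, 5): LHS = -21, RHS = -21 → holds
(3, 6): LHS = -27, RHS = -27 → holds

Every pair satisfies the claim.

Answer: All pairs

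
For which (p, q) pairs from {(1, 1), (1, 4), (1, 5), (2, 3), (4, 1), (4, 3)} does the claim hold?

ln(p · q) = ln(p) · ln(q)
(1, 1)

Testing each pair:
(1, 1): LHS = 0, RHS = 0 → holds
(1, 4): LHS = ln(4) ≈ 1.386, RHS = 0 → fails
(1, 5): LHS = ln(5) ≈ 1.609, RHS = 0 → fails
(2, 3): LHS = ln(6) ≈ 1.792, RHS = ln(2)·ln(3) ≈ 0.7615 → fails
(4, 1): LHS = ln(4) ≈ 1.386, RHS = 0 → fails
(4, 3): LHS = ln(12) ≈ 2.485, RHS = ln(3)·ln(4) ≈ 1.523 → fails

1 of 6 pairs satisfies the claim.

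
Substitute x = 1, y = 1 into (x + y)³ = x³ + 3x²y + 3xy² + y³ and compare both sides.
LHS = (1 + 1)³ = 8
RHS = 1³ + 3·1²·1 + 3·1·1² + 1³ = 8

LHS = RHS: the two sides agree.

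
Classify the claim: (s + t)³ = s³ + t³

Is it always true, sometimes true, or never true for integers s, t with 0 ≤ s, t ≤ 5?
It holds at (s, t) = (2, 0) (both sides equal 8), but fails at (s, t) = (5, 4) (LHS = 729, RHS = 189).

Answer: Sometimes true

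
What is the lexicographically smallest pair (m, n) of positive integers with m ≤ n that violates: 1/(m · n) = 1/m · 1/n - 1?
(m, n) = (1, 1)

Substituting (1, 1) into the claim:
LHS = 1/(1 · 1) = 1
RHS = 1/1 · 1/1 - 1 = 0

Since LHS ≠ RHS, this pair disproves the claim, and no lexicographically smaller pair (m ≤ n, positive integers) does.

For instance (2, 4) is also a counterexample (LHS = 1/8, RHS = -7/8), but it's lexicographically larger.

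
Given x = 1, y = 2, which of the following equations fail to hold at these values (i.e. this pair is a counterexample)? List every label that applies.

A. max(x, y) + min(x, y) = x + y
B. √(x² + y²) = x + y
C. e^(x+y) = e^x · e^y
B

Evaluating each claim at the given values:
A. LHS = 3, RHS = 3 → holds here (LHS = RHS)
B. LHS = √(5) ≈ 2.236, RHS = 3 → fails here (LHS ≠ RHS)
C. LHS = e^3 ≈ 20.09, RHS = e^3 ≈ 20.09 → holds here (LHS = RHS)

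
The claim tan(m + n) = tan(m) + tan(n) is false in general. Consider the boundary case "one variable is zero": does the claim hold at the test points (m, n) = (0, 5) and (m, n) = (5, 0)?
Yes, holds at both test points

At (0, 5): LHS = tan(5) ≈ -3.381, RHS = tan(5) ≈ -3.381 → equal
At (5, 0): LHS = tan(5) ≈ -3.381, RHS = tan(5) ≈ -3.381 → equal

So the claim does hold at both of these boundary points, even though it is not an identity.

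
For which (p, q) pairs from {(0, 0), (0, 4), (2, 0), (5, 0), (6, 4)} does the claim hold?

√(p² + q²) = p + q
Testing each pair:
(0, 0): LHS = 0, RHS = 0 → holds
(0, 4): LHS = 4, RHS = 4 → holds
(2, 0): LHS = 2, RHS = 2 → holds
(5, 0): LHS = 5, RHS = 5 → holds
(6, 4): LHS = 2·√(13) ≈ 7.211, RHS = 10 → fails

4 of 5 pairs satisfy the claim.

Answer: (0, 0), (0, 4), (2, 0), (5, 0)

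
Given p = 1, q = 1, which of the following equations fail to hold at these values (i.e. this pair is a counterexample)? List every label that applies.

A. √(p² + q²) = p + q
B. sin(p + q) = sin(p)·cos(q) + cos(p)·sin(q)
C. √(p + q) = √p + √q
Evaluating each claim at the given values:
A. LHS = √(2) ≈ 1.414, RHS = 2 → fails here (LHS ≠ RHS)
B. LHS = sin(2) ≈ 0.9093, RHS = 2·sin(1)·cos(1) ≈ 0.9093 → holds here (LHS = RHS)
C. LHS = √(2) ≈ 1.414, RHS = 2 → fails here (LHS ≠ RHS)

Answer: A, C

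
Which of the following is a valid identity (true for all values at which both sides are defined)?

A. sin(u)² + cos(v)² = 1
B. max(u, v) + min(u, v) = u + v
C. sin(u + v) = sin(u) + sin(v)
B

A: fails at (3, 7) — LHS = sin(3)² + cos(7)² ≈ 0.5883, RHS = 1.
B: holds — e.g. at (2, 5), both sides equal 7.
C: fails at (1, 5) — LHS = sin(6) ≈ -0.2794, RHS = sin(5) + sin(1) ≈ -0.1175.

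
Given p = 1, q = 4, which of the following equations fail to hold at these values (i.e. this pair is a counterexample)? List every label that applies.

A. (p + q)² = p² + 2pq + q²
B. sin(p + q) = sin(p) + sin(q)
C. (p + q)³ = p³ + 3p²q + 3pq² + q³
Evaluating each claim at the given values:
A. LHS = 25, RHS = 25 → holds here (LHS = RHS)
B. LHS = sin(5) ≈ -0.9589, RHS = sin(4) + sin(1) ≈ 0.08467 → fails here (LHS ≠ RHS)
C. LHS = 125, RHS = 125 → holds here (LHS = RHS)

Answer: B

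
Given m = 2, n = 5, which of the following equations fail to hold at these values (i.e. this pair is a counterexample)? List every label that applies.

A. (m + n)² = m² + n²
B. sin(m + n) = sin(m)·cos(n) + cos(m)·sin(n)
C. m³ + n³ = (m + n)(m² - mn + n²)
A

Evaluating each claim at the given values:
A. LHS = 49, RHS = 29 → fails here (LHS ≠ RHS)
B. LHS = sin(7) ≈ 0.657, RHS = sin(2)·cos(5) + sin(5)·cos(2) ≈ 0.657 → holds here (LHS = RHS)
C. LHS = 133, RHS = 133 → holds here (LHS = RHS)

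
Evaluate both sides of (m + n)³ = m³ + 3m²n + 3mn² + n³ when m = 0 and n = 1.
LHS = (0 + 1)³ = 1
RHS = 0³ + 3·0²·1 + 3·0·1² + 1³ = 1

LHS = RHS: the two sides agree.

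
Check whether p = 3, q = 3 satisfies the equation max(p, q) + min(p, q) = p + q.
Holds

Substituting p = 3, q = 3:

LHS = max(3, 3) + min(3, 3) = 6
RHS = 3 + 3 = 6

LHS = RHS, so the equation holds at this point.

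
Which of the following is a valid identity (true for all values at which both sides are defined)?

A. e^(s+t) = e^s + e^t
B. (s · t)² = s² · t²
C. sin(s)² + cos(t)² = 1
B

A: fails at (1, 1) — LHS = e^2 ≈ 7.389, RHS = 2·e ≈ 5.437.
B: holds — e.g. at (2, 3), both sides equal 36.
C: fails at (2, 7) — LHS = cos(7)² + sin(2)² ≈ 1.395, RHS = 1.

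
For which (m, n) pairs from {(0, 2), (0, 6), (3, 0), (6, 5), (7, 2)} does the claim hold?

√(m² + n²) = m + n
(0, 2), (0, 6), (3, 0)

Testing each pair:
(0, 2): LHS = 2, RHS = 2 → holds
(0, 6): LHS = 6, RHS = 6 → holds
(3, 0): LHS = 3, RHS = 3 → holds
(6, 5): LHS = √(61) ≈ 7.81, RHS = 11 → fails
(7, 2): LHS = √(53) ≈ 7.28, RHS = 9 → fails

3 of 5 pairs satisfy the claim.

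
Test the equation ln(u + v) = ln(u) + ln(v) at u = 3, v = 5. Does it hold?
Fails

Substituting u = 3, v = 5:

LHS = ln(3 + 5) = ln(8) ≈ 2.079
RHS = ln(3) + ln(5) ≈ 2.708

LHS ≠ RHS, so the equation does not hold at this point.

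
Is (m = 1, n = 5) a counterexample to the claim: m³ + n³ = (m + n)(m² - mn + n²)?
No

Substituting m = 1, n = 5:
LHS = 1³ + 5³ = 126
RHS = (1 + 5)(1² - 1·5 + 5²) = 126

The sides agree, so this pair does not disprove the claim.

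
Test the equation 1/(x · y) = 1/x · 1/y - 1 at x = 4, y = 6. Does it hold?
Substituting x = 4, y = 6:

LHS = 1/(4 · 6) = 1/24
RHS = 1/4 · 1/6 - 1 = -23/24

LHS ≠ RHS, so the equation does not hold at this point.

Answer: Fails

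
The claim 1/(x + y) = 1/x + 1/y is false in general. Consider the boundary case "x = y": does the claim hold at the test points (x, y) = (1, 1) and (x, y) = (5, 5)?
At (1, 1): LHS = 1/2 ≠ RHS = 2
At (5, 5): LHS = 1/10 ≠ RHS = 2/5

Answer: No, fails at both test points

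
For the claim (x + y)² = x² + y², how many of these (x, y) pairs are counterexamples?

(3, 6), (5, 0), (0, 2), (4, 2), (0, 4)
2

Testing each pair:
(3, 6): LHS = 81, RHS = 45 → counterexample
(5, 0): LHS = 25, RHS = 25 → satisfies claim
(0, 2): LHS = 4, RHS = 4 → satisfies claim
(4, 2): LHS = 36, RHS = 20 → counterexample
(0, 4): LHS = 16, RHS = 16 → satisfies claim

That makes 2 counterexamples.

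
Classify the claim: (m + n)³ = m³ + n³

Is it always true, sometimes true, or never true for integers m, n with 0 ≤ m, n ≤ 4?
It holds at (m, n) = (0, 0) (both sides equal 0), but fails at (m, n) = (2, 3) (LHS = 125, RHS = 35).

Answer: Sometimes true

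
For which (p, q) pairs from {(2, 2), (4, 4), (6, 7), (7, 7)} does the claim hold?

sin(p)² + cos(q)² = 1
Testing each pair:
(2, 2): LHS = cos(2)² + sin(2)² = 1, RHS = 1 → holds
(4, 4): LHS = cos(4)² + sin(4)² = 1, RHS = 1 → holds
(6, 7): LHS = sin(6)² + cos(7)² ≈ 0.6464, RHS = 1 → fails
(7, 7): LHS = sin(7)² + cos(7)² = 1, RHS = 1 → holds

3 of 4 pairs satisfy the claim.

Answer: (2, 2), (4, 4), (7, 7)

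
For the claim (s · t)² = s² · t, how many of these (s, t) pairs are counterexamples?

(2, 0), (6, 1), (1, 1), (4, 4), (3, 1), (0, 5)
1

Testing each pair:
(2, 0): LHS = 0, RHS = 0 → satisfies claim
(6, 1): LHS = 36, RHS = 36 → satisfies claim
(1, 1): LHS = 1, RHS = 1 → satisfies claim
(4, 4): LHS = 256, RHS = 64 → counterexample
(3, 1): LHS = 9, RHS = 9 → satisfies claim
(0, 5): LHS = 0, RHS = 0 → satisfies claim

That makes 1 counterexample.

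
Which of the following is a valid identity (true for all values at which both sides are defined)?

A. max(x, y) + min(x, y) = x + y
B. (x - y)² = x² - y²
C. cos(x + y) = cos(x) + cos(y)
A

A: holds — e.g. at (6, 7), both sides equal 13.
B: fails at (3, 7) — LHS = 16, RHS = -40.
C: fails at (2, 3) — LHS = cos(5) ≈ 0.2837, RHS = cos(3) + cos(2) ≈ -1.406.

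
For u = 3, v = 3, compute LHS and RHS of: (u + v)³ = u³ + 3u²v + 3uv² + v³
LHS = (3 + 3)³ = 216
RHS = 3³ + 3·3²·3 + 3·3·3² + 3³ = 216

LHS = RHS: the two sides agree.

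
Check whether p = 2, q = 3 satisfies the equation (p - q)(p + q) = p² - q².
Substituting p = 2, q = 3:

LHS = (2 - 3)(2 + 3) = -5
RHS = 2² - 3² = -5

LHS = RHS, so the equation holds at this point.

Answer: Holds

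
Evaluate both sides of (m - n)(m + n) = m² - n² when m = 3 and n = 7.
LHS = (3 - 7)(3 + 7) = -40
RHS = 3² - 7² = -40

LHS = RHS: the two sides agree.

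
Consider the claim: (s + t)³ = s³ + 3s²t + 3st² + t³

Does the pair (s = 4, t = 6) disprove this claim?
No

Substituting s = 4, t = 6:
LHS = (4 + 6)³ = 1000
RHS = 4³ + 3·4²·6 + 3·4·6² + 6³ = 1000

The sides agree, so this pair does not disprove the claim.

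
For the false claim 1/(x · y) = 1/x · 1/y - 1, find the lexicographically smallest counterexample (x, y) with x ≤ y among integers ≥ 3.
Substituting (3, 3) into the claim:
LHS = 1/(3 · 3) = 1/9
RHS = 1/3 · 1/3 - 1 = -8/9

Since LHS ≠ RHS, this pair disproves the claim, and no lexicographically smaller pair (x ≤ y, integers ≥ 3) does.

For instance (8, 9) is also a counterexample (LHS = 1/72, RHS = -71/72), but it's lexicographically larger.

Answer: (x, y) = (3, 3)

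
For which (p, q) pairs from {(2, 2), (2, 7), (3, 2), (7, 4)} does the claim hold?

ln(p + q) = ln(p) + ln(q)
Testing each pair:
(2, 2): LHS = ln(4) ≈ 1.386, RHS = 2·ln(2) ≈ 1.386 → holds
(2, 7): LHS = ln(9) ≈ 2.197, RHS = ln(2) + ln(7) ≈ 2.639 → fails
(3, 2): LHS = ln(5) ≈ 1.609, RHS = ln(2) + ln(3) ≈ 1.792 → fails
(7, 4): LHS = ln(11) ≈ 2.398, RHS = ln(4) + ln(7) ≈ 3.332 → fails

1 of 4 pairs satisfies the claim.

Answer: (2, 2)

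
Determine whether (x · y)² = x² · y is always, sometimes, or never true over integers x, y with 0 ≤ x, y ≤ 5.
It holds at (x, y) = (1, 0) (both sides equal 0), but fails at (x, y) = (1, 3) (LHS = 9, RHS = 3).

Answer: Sometimes true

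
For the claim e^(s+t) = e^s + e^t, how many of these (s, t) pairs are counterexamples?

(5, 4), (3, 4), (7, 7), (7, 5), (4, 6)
5

Testing each pair:
(5, 4): LHS = e^9 ≈ 8103, RHS = e^4 + e^5 ≈ 203 → counterexample
(3, 4): LHS = e^7 ≈ 1097, RHS = e^3 + e^4 ≈ 74.68 → counterexample
(7, 7): LHS = e^14 ≈ 1202604.3, RHS = 2·e^7 ≈ 2193 → counterexample
(7, 5): LHS = e^12 ≈ 162754.8, RHS = e^5 + e^7 ≈ 1245 → counterexample
(4, 6): LHS = e^10 ≈ 22026.5, RHS = e^4 + e^6 ≈ 458 → counterexample

That makes 5 counterexamples.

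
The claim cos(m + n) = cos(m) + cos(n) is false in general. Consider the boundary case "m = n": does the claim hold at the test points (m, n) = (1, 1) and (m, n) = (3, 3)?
At (1, 1): LHS = cos(2) ≈ -0.4161 ≠ RHS = 2·cos(1) ≈ 1.081
At (3, 3): LHS = cos(6) ≈ 0.9602 ≠ RHS = 2·cos(3) ≈ -1.98

Answer: No, fails at both test points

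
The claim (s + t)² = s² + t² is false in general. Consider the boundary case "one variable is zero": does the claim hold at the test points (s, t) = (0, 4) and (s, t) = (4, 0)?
At (0, 4): LHS = 16, RHS = 16 → equal
At (4, 0): LHS = 16, RHS = 16 → equal

So the claim does hold at both of these boundary points, even though it is not an identity.

Answer: Yes, holds at both test points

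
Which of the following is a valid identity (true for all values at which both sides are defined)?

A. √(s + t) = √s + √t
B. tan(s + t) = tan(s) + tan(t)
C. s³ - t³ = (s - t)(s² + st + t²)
A: fails at (3, 5) — LHS = 2·√(2) ≈ 2.828, RHS = √(3) + √(5) ≈ 3.968.
B: fails at (2, 3) — LHS = tan(5) ≈ -3.381, RHS = tan(2) + tan(3) ≈ -2.328.
C: holds — e.g. at (1, 5), both sides equal -124.

Answer: C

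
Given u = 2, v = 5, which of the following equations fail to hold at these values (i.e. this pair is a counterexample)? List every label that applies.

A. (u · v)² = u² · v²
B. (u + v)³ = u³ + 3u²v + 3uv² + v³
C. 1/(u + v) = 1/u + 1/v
Evaluating each claim at the given values:
A. LHS = 100, RHS = 100 → holds here (LHS = RHS)
B. LHS = 343, RHS = 343 → holds here (LHS = RHS)
C. LHS = 1/7, RHS = 7/10 → fails here (LHS ≠ RHS)

Answer: C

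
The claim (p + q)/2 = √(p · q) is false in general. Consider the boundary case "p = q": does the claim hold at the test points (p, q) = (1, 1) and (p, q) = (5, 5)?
Yes, holds at both test points

At (1, 1): LHS = 1, RHS = 1 → equal
At (5, 5): LHS = 5, RHS = 5 → equal

So the claim does hold at both of these boundary points, even though it is not an identity.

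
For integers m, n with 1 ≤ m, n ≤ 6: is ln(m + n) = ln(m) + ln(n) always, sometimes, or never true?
Sometimes true

It holds at (m, n) = (2, 2) (both sides equal ln(4) ≈ 1.386), but fails at (m, n) = (2, 3) (LHS = ln(5) ≈ 1.609, RHS = ln(2) + ln(3) ≈ 1.792).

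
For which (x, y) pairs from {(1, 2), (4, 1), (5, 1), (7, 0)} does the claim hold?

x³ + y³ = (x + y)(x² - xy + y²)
Testing each pair:
(1, 2): LHS = 9, RHS = 9 → holds
(4, 1): LHS = 65, RHS = 65 → holds
(5, 1): LHS = 126, RHS = 126 → holds
(7, 0): LHS = 343, RHS = 343 → holds

Every pair satisfies the claim.

Answer: All pairs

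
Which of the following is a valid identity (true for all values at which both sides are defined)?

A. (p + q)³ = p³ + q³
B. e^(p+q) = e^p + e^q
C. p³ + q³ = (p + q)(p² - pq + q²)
A: fails at (2, 3) — LHS = 125, RHS = 35.
B: fails at (3, 3) — LHS = e^6 ≈ 403.4, RHS = 2·e^3 ≈ 40.17.
C: holds — e.g. at (1, 2), both sides equal 9.

Answer: C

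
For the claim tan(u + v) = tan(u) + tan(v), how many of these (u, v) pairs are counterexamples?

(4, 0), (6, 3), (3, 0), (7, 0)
Testing each pair:
(4, 0): LHS = tan(4) ≈ 1.158, RHS = tan(4) ≈ 1.158 → satisfies claim
(6, 3): LHS = tan(9) ≈ -0.4523, RHS = tan(6) + tan(3) ≈ -0.4336 → counterexample
(3, 0): LHS = tan(3) ≈ -0.1425, RHS = tan(3) ≈ -0.1425 → satisfies claim
(7, 0): LHS = tan(7) ≈ 0.8714, RHS = tan(7) ≈ 0.8714 → satisfies claim

That makes 1 counterexample.

Answer: 1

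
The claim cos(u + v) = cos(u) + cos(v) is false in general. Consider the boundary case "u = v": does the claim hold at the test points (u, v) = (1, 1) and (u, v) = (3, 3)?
At (1, 1): LHS = cos(2) ≈ -0.4161 ≠ RHS = 2·cos(1) ≈ 1.081
At (3, 3): LHS = cos(6) ≈ 0.9602 ≠ RHS = 2·cos(3) ≈ -1.98

Answer: No, fails at both test points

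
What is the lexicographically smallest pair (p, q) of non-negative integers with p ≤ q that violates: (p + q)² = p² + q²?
(p, q) = (1, 1)

At (0, 7): both sides equal 49, so it holds there.

Substituting (1, 1) into the claim:
LHS = (1 + 1)² = 4
RHS = 1² + 1² = 2

Since LHS ≠ RHS, this pair disproves the claim, and no lexicographically smaller pair (p ≤ q, non-negative integers) does.

For instance (3, 3) is also a counterexample (LHS = 36, RHS = 18), but it's lexicographically larger.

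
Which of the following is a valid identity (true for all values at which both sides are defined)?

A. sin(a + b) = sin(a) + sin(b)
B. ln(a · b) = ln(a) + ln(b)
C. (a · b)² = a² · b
B

A: fails at (5, 5) — LHS = sin(10) ≈ -0.544, RHS = 2·sin(5) ≈ -1.918.
B: holds — e.g. at (1, 1), both sides equal 0.
C: fails at (1, 2) — LHS = 4, RHS = 2.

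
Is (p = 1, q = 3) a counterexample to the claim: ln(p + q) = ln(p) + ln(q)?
Yes

Substituting p = 1, q = 3:
LHS = ln(1 + 3) = ln(4) ≈ 1.386
RHS = ln(1) + ln(3) = ln(3) ≈ 1.099

Since LHS ≠ RHS, this pair disproves the claim.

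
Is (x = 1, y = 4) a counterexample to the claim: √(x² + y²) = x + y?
Substituting x = 1, y = 4:
LHS = √(1² + 4²) = √(17) ≈ 4.123
RHS = 1 + 4 = 5

Since LHS ≠ RHS, this pair disproves the claim.

Answer: Yes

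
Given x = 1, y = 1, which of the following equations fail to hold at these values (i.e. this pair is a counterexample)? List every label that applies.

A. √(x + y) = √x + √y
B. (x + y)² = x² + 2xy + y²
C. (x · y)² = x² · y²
Evaluating each claim at the given values:
A. LHS = √(2) ≈ 1.414, RHS = 2 → fails here (LHS ≠ RHS)
B. LHS = 4, RHS = 4 → holds here (LHS = RHS)
C. LHS = 1, RHS = 1 → holds here (LHS = RHS)

Answer: A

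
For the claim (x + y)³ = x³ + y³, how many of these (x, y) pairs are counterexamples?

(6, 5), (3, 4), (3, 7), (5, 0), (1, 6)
Testing each pair:
(6, 5): LHS = 1331, RHS = 341 → counterexample
(3, 4): LHS = 343, RHS = 91 → counterexample
(3, 7): LHS = 1000, RHS = 370 → counterexample
(5, 0): LHS = 125, RHS = 125 → satisfies claim
(1, 6): LHS = 343, RHS = 217 → counterexample

That makes 4 counterexamples.

Answer: 4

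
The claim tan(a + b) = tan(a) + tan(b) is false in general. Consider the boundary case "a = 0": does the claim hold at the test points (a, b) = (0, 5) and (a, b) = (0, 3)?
Yes, holds at both test points

At (0, 5): LHS = tan(5) ≈ -3.381, RHS = tan(5) ≈ -3.381 → equal
At (0, 3): LHS = tan(3) ≈ -0.1425, RHS = tan(3) ≈ -0.1425 → equal

So the claim does hold at both of these boundary points, even though it is not an identity.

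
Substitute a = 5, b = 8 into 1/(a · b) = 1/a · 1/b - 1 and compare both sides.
LHS = 1/(5 · 8) = 1/40
RHS = 1/5 · 1/8 - 1 = -39/40

LHS ≠ RHS, so the equation does not hold here.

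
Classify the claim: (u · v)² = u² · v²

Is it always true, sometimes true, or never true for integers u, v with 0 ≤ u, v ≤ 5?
The identity holds for every pair in the range. For instance at (u, v) = (5, 3): both sides equal 225.

Answer: Always true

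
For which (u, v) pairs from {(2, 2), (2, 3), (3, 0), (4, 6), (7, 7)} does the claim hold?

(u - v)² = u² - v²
(2, 2), (3, 0), (7, 7)

Testing each pair:
(2, 2): LHS = 0, RHS = 0 → holds
(2, 3): LHS = 1, RHS = -5 → fails
(3, 0): LHS = 9, RHS = 9 → holds
(4, 6): LHS = 4, RHS = -20 → fails
(7, 7): LHS = 0, RHS = 0 → holds

3 of 5 pairs satisfy the claim.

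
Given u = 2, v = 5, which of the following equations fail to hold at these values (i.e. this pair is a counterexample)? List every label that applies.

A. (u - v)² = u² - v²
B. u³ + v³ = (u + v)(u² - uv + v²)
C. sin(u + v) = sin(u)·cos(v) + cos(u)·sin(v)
A

Evaluating each claim at the given values:
A. LHS = 9, RHS = -21 → fails here (LHS ≠ RHS)
B. LHS = 133, RHS = 133 → holds here (LHS = RHS)
C. LHS = sin(7) ≈ 0.657, RHS = sin(2)·cos(5) + sin(5)·cos(2) ≈ 0.657 → holds here (LHS = RHS)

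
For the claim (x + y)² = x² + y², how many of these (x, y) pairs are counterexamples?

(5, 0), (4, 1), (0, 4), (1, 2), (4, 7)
3

Testing each pair:
(5, 0): LHS = 25, RHS = 25 → satisfies claim
(4, 1): LHS = 25, RHS = 17 → counterexample
(0, 4): LHS = 16, RHS = 16 → satisfies claim
(1, 2): LHS = 9, RHS = 5 → counterexample
(4, 7): LHS = 121, RHS = 65 → counterexample

That makes 3 counterexamples.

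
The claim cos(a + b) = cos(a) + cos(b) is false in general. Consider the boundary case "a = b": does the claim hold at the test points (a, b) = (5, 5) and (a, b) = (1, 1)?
At (5, 5): LHS = cos(10) ≈ -0.8391 ≠ RHS = 2·cos(5) ≈ 0.5673
At (1, 1): LHS = cos(2) ≈ -0.4161 ≠ RHS = 2·cos(1) ≈ 1.081

Answer: No, fails at both test points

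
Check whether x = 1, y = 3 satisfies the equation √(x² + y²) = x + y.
Fails

Substituting x = 1, y = 3:

LHS = √(1² + 3²) = √(10) ≈ 3.162
RHS = 1 + 3 = 4

LHS ≠ RHS, so the equation does not hold at this point.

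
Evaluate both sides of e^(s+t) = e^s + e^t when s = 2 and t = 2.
LHS = e^(2+2) = e^4 ≈ 54.6
RHS = e^2 + e^2 = 2·e^2 ≈ 14.78

LHS ≠ RHS (they differ by about 39.82), so the equation does not hold here.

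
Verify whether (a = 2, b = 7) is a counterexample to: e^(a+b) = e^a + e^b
Substituting a = 2, b = 7:
LHS = e^(2+7) = e^9 ≈ 8103
RHS = e^2 + e^7 ≈ 1104

Since LHS ≠ RHS, this pair disproves the claim.

Answer: Yes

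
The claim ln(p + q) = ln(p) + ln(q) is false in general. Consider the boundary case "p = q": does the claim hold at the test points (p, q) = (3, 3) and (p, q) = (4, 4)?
No, fails at both test points

At (3, 3): LHS = ln(6) ≈ 1.792 ≠ RHS = 2·ln(3) ≈ 2.197
At (4, 4): LHS = ln(8) ≈ 2.079 ≠ RHS = 2·ln(4) ≈ 2.773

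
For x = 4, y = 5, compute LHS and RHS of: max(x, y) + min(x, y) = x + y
LHS = max(4, 5) + min(4, 5) = 9
RHS = 4 + 5 = 9

LHS = RHS: the two sides agree.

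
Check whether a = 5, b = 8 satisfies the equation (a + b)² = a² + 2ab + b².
Substituting a = 5, b = 8:

LHS = (5 + 8)² = 169
RHS = 5² + 2·5·8 + 8² = 169

LHS = RHS, so the equation holds at this point.

Answer: Holds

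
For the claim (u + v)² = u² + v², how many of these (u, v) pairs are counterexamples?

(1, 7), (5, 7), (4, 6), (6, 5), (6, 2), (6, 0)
5

Testing each pair:
(1, 7): LHS = 64, RHS = 50 → counterexample
(5, 7): LHS = 144, RHS = 74 → counterexample
(4, 6): LHS = 100, RHS = 52 → counterexample
(6, 5): LHS = 121, RHS = 61 → counterexample
(6, 2): LHS = 64, RHS = 40 → counterexample
(6, 0): LHS = 36, RHS = 36 → satisfies claim

That makes 5 counterexamples.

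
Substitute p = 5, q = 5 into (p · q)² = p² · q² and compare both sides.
LHS = (5 · 5)² = 625
RHS = 5² · 5² = 625

LHS = RHS: the two sides agree.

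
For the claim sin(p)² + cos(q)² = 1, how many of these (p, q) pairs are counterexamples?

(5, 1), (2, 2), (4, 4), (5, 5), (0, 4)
2

Testing each pair:
(5, 1): LHS = cos(1)² + sin(5)² ≈ 1.211, RHS = 1 → counterexample
(2, 2): LHS = cos(2)² + sin(2)² = 1, RHS = 1 → satisfies claim
(4, 4): LHS = cos(4)² + sin(4)² = 1, RHS = 1 → satisfies claim
(5, 5): LHS = cos(5)² + sin(5)² = 1, RHS = 1 → satisfies claim
(0, 4): LHS = cos(4)² ≈ 0.4272, RHS = 1 → counterexample

That makes 2 counterexamples.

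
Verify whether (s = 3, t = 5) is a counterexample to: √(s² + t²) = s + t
Substituting s = 3, t = 5:
LHS = √(3² + 5²) = √(34) ≈ 5.831
RHS = 3 + 5 = 8

Since LHS ≠ RHS, this pair disproves the claim.

Answer: Yes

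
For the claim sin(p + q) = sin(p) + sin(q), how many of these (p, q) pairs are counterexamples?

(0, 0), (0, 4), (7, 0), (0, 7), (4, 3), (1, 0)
Testing each pair:
(0, 0): LHS = 0, RHS = 0 → satisfies claim
(0, 4): LHS = sin(4) ≈ -0.7568, RHS = sin(4) ≈ -0.7568 → satisfies claim
(7, 0): LHS = sin(7) ≈ 0.657, RHS = sin(7) ≈ 0.657 → satisfies claim
(0, 7): LHS = sin(7) ≈ 0.657, RHS = sin(7) ≈ 0.657 → satisfies claim
(4, 3): LHS = sin(7) ≈ 0.657, RHS = sin(4) + sin(3) ≈ -0.6157 → counterexample
(1, 0): LHS = sin(1) ≈ 0.8415, RHS = sin(1) ≈ 0.8415 → satisfies claim

That makes 1 counterexample.

Answer: 1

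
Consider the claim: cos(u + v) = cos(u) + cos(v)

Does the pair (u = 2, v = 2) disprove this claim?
Yes

Substituting u = 2, v = 2:
LHS = cos(2 + 2) = cos(4) ≈ -0.6536
RHS = cos(2) + cos(2) = 2·cos(2) ≈ -0.8323

Since LHS ≠ RHS, this pair disproves the claim.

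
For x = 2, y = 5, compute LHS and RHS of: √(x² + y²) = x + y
LHS = √(2² + 5²) = √(29) ≈ 5.385
RHS = 2 + 5 = 7

LHS ≠ RHS (they differ by about 1.615), so the equation does not hold here.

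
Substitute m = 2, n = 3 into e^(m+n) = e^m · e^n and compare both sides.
LHS = e^(2+3) = e^5 ≈ 148.4
RHS = e^2 · e^3 = e^5 ≈ 148.4

LHS = RHS: the two sides agree.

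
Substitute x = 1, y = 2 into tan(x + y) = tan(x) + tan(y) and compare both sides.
LHS = tan(1 + 2) = tan(3) ≈ -0.1425
RHS = tan(1) + tan(2) ≈ -0.6276

LHS ≠ RHS (they differ by about 0.4851), so the equation does not hold here.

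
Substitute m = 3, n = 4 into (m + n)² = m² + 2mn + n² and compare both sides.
LHS = (3 + 4)² = 49
RHS = 3² + 2·3·4 + 4² = 49

LHS = RHS: the two sides agree.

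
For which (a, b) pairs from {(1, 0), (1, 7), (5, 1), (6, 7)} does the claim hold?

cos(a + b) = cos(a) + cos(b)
None

Testing each pair:
(1, 0): LHS = cos(1) ≈ 0.5403, RHS = cos(1) + 1 ≈ 1.54 → fails
(1, 7): LHS = cos(8) ≈ -0.1455, RHS = cos(1) + cos(7) ≈ 1.294 → fails
(5, 1): LHS = cos(6) ≈ 0.9602, RHS = cos(5) + cos(1) ≈ 0.824 → fails
(6, 7): LHS = cos(13) ≈ 0.9074, RHS = cos(7) + cos(6) ≈ 1.714 → fails

No pair satisfies the claim.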